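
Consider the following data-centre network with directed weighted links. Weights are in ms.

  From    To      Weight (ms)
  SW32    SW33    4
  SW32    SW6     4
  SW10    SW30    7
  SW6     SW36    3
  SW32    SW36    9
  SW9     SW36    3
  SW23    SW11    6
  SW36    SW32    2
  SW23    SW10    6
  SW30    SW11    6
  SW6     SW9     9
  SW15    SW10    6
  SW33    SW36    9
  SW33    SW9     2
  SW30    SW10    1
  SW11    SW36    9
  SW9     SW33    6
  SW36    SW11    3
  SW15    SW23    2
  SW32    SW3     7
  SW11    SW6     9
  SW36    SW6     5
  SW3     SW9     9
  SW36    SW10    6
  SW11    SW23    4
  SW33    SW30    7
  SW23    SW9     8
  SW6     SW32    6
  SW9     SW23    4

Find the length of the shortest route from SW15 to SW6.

Compare a few routes:
SW15 - SW23 - SW11 - SW6: 2+6+9 = 17
SW15 - SW23 - SW9 - SW36 - SW6: 2+8+3+5 = 18
Cheapest is SW15 - SW23 - SW11 - SW6 at 17 ms.

17 ms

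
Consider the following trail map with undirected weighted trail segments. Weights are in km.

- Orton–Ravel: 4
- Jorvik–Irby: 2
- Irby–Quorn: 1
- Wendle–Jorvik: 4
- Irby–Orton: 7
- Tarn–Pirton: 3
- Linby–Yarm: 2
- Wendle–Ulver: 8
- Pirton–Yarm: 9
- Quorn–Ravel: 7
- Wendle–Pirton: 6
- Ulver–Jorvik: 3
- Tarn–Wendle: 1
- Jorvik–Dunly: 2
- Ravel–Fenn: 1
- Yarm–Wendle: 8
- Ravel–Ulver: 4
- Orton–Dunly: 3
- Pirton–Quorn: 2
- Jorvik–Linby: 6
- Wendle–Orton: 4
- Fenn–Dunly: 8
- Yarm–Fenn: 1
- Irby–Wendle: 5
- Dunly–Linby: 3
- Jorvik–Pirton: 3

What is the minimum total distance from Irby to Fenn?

Settle nodes by increasing distance from Irby:
Irby: 0
Quorn: 1  (via Irby)
Jorvik: 2  (via Irby)
Pirton: 3  (via Quorn)
Dunly: 4  (via Jorvik)
Wendle: 5  (via Irby)
Ulver: 5  (via Jorvik)
Tarn: 6  (via Pirton)
Linby: 7  (via Dunly)
Orton: 7  (via Irby)
Ravel: 8  (via Quorn)
Fenn: 9  (via Ravel)
Shortest route: Irby–Quorn–Ravel–Fenn = 9 km.

9 km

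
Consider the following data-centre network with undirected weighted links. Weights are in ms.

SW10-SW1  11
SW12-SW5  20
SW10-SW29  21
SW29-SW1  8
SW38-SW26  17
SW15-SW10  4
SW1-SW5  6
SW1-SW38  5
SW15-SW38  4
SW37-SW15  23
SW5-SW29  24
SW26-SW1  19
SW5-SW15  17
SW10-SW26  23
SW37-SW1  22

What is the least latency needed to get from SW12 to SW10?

37 ms

Compare a few routes:
SW12 - SW5 - SW1 - SW38 - SW15 - SW10: 20+6+5+4+4 = 39
SW12 - SW5 - SW1 - SW10: 20+6+11 = 37
The minimum is 37 ms via SW12 - SW5 - SW1 - SW10.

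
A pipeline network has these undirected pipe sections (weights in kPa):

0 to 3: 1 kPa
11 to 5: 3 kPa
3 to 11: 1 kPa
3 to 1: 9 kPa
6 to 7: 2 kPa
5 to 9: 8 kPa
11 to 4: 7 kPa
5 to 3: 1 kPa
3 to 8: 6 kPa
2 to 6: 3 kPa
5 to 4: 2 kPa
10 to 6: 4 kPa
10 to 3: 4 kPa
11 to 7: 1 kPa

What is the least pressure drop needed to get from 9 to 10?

13 kPa

Enumerating some paths:
9–5–11–7–6–10: 8+3+1+2+4 = 18
9–5–11–3–10: 8+3+1+4 = 16
9–5–3–11–7–6–10: 8+1+1+1+2+4 = 17
9–5–3–10: 8+1+4 = 13
Cheapest is 9–5–3–10 at 13 kPa.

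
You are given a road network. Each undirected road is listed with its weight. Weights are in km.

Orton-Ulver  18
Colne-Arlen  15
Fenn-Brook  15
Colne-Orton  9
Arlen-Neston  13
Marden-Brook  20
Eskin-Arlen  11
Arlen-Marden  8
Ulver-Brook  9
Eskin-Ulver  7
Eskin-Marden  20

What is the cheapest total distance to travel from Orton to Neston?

37 km

Candidate routes:
Orton → Colne → Arlen → Neston: 9+15+13 = 37
Orton → Ulver → Eskin → Arlen → Neston: 18+7+11+13 = 49
Orton → Ulver → Eskin → Marden → Arlen → Neston: 18+7+20+8+13 = 66
Orton → Ulver → Brook → Marden → Arlen → Neston: 18+9+20+8+13 = 68
Cheapest is Orton → Colne → Arlen → Neston at 37 km.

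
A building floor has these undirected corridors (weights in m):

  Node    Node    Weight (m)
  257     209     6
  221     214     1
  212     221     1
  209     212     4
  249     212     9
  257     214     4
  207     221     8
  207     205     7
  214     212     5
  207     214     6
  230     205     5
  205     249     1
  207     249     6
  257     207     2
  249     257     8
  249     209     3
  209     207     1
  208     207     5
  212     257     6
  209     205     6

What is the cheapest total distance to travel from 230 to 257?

Compare a few routes:
230–205–249–209–207–257: 5+1+3+1+2 = 12
230–205–207–257: 5+7+2 = 14
230–205–249–257: 5+1+8 = 14
230–205–249–207–257: 5+1+6+2 = 14
Cheapest is 230–205–249–209–207–257 at 12 m.

12 m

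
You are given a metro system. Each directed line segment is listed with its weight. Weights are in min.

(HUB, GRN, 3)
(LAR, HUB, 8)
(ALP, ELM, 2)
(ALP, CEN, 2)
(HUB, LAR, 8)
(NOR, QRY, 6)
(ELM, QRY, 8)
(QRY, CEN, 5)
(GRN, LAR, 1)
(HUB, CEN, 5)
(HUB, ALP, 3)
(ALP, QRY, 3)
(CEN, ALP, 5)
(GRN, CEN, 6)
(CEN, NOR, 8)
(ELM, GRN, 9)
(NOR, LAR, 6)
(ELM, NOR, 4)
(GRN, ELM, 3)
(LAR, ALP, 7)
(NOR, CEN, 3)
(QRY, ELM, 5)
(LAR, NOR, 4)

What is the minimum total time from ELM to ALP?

12 min

Shortest distances from ELM:
ELM: 0
NOR: 4  (via ELM)
CEN: 7  (via NOR)
QRY: 8  (via ELM)
GRN: 9  (via ELM)
LAR: 10  (via NOR)
ALP: 12  (via CEN)
Shortest route: ELM → NOR → CEN → ALP = 12 min.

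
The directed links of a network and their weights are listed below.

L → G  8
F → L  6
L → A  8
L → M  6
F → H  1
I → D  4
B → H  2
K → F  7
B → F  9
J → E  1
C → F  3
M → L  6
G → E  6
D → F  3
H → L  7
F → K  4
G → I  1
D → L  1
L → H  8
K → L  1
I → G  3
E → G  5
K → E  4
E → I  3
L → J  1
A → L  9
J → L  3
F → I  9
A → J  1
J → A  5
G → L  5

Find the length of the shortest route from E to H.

Shortest distances from E:
E: 0
I: 3  (via E)
G: 5  (via E)
D: 7  (via I)
L: 8  (via D)
J: 9  (via L)
F: 10  (via D)
H: 11  (via F)
Shortest route: E → I → D → F → H = 11.

11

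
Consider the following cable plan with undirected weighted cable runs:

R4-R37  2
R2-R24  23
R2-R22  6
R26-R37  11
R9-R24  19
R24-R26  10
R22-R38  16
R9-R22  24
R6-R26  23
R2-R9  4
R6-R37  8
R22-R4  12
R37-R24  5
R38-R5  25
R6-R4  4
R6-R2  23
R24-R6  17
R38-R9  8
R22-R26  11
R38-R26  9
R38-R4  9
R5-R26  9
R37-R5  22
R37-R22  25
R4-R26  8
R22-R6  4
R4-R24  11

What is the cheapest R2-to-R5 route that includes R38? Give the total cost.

30

Best R2 to R38: R2–R9–R38 costing 12
Best R38 to R5: R38–R26–R5 costing 18
Total via R38: 12 + 18 = 30.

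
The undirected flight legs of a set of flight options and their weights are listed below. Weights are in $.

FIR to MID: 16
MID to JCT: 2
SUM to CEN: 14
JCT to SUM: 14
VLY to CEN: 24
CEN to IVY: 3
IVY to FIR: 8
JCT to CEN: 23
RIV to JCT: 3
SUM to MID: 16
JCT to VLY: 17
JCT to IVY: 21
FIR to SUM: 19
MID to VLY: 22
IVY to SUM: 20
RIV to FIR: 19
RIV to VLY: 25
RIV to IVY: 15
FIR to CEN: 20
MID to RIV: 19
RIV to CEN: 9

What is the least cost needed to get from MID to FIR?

$16

Candidate routes:
MID–FIR: 16 = 16
MID–JCT–RIV–FIR: 2+3+19 = 24
Cheapest is MID–FIR at $16.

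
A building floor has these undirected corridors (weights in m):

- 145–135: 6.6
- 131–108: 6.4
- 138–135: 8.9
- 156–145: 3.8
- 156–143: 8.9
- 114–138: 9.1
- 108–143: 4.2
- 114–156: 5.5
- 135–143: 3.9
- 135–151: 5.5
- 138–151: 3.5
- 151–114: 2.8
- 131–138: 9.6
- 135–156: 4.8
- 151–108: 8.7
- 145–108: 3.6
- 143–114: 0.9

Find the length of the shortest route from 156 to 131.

Shortest distances from 156:
156: 0
145: 3.8  (via 156)
135: 4.8  (via 156)
114: 5.5  (via 156)
143: 6.4  (via 114)
108: 7.4  (via 145)
151: 8.3  (via 114)
138: 11.8  (via 151)
131: 13.8  (via 108)
Shortest route: 156 → 145 → 108 → 131 = 13.8 m.

13.8 m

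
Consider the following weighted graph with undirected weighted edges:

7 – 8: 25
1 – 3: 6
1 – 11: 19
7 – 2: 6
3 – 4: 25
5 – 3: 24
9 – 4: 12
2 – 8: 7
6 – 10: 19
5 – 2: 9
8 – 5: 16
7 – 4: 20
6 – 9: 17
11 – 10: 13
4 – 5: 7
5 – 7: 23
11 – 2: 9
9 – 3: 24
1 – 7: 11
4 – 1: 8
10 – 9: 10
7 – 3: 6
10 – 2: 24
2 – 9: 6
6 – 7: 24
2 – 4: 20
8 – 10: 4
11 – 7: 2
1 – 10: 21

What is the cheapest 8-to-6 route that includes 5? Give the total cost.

48

Shortest 8→5: 8–5 = 16
Best 5 to 6: 5–2–9–6 costing 32
Total via 5: 16 + 32 = 48.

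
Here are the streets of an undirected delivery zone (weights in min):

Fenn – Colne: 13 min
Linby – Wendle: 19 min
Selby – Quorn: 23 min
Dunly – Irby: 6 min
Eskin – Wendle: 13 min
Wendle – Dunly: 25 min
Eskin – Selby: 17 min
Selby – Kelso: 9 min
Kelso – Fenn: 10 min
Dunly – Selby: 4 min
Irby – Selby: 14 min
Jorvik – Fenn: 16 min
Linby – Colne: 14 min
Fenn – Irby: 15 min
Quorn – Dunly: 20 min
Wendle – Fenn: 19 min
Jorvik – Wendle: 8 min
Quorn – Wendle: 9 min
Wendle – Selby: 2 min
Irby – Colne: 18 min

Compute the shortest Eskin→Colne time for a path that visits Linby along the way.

46 min

Shortest Eskin→Linby: Eskin–Wendle–Linby = 32
Shortest Linby→Colne: Linby–Colne = 14
Total via Linby: 32 + 14 = 46 min.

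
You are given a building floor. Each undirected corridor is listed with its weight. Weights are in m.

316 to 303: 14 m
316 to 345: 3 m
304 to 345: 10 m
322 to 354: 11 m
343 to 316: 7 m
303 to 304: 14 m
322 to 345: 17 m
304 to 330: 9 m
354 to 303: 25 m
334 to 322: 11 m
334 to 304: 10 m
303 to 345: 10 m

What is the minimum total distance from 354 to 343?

Compare a few routes:
354 → 303 → 316 → 343: 25+14+7 = 46
354 → 322 → 345 → 316 → 343: 11+17+3+7 = 38
354 → 303 → 345 → 316 → 343: 25+10+3+7 = 45
The minimum is 38 m via 354 → 322 → 345 → 316 → 343.

38 m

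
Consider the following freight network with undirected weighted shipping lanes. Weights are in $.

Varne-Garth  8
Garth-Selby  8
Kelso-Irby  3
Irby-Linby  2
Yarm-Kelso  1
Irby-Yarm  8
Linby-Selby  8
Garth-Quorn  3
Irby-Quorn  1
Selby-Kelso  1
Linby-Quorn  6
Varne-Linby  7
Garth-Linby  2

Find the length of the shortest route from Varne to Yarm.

Settle nodes by increasing distance from Varne:
Varne: 0
Linby: 7  (via Varne)
Garth: 8  (via Varne)
Irby: 9  (via Linby)
Quorn: 10  (via Irby)
Kelso: 12  (via Irby)
Yarm: 13  (via Kelso)
Shortest route: Varne → Linby → Irby → Kelso → Yarm = $13.

$13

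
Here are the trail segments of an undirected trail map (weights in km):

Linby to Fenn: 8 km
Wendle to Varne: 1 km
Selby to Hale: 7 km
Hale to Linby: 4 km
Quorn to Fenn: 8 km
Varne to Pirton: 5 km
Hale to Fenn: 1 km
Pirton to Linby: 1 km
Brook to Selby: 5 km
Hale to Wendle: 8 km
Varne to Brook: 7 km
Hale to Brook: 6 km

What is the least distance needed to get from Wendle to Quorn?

Candidate routes:
Wendle–Hale–Fenn–Quorn: 8+1+8 = 17
Wendle–Varne–Pirton–Linby–Hale–Fenn–Quorn: 1+5+1+4+1+8 = 20
The minimum is 17 km via Wendle–Hale–Fenn–Quorn.

17 km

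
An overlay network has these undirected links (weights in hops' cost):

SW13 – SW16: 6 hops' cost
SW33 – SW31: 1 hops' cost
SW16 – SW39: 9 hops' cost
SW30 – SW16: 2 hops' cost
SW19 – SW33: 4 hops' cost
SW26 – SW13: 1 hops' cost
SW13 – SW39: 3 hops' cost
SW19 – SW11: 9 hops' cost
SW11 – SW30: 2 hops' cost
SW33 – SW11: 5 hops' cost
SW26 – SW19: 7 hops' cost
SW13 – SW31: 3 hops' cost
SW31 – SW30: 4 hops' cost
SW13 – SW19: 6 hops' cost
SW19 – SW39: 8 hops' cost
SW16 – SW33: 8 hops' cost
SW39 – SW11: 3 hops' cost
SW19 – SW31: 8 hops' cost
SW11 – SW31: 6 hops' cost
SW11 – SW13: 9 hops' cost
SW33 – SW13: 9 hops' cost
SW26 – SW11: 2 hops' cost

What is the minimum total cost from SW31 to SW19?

Settle nodes by increasing distance from SW31:
SW31: 0
SW33: 1  (via SW31)
SW13: 3  (via SW31)
SW26: 4  (via SW13)
SW30: 4  (via SW31)
SW19: 5  (via SW33)
Shortest route: SW31 → SW33 → SW19 = 5 hops' cost.

5 hops' cost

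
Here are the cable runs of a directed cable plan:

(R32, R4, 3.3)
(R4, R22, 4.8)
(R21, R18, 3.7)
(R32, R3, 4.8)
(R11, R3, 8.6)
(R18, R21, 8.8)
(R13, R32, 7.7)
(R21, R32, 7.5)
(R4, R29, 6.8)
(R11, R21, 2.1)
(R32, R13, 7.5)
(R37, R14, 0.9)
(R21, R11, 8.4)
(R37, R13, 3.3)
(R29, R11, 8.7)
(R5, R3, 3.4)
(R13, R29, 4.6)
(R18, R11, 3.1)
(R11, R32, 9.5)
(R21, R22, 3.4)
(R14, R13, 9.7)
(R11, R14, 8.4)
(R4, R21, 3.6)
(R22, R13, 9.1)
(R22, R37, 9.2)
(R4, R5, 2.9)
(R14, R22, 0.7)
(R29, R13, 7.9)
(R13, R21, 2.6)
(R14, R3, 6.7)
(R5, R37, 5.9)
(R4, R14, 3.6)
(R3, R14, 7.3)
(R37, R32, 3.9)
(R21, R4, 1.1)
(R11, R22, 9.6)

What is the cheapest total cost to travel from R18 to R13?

Enumerating some paths:
R18 - R11 - R21 - R22 - R13: 3.1+2.1+3.4+9.1 = 17.7
R18 - R11 - R21 - R4 - R14 - R13: 3.1+2.1+1.1+3.6+9.7 = 19.6
R18 - R11 - R21 - R4 - R5 - R37 - R13: 3.1+2.1+1.1+2.9+5.9+3.3 = 18.4
Cheapest is R18 - R11 - R21 - R22 - R13 at 17.7.

17.7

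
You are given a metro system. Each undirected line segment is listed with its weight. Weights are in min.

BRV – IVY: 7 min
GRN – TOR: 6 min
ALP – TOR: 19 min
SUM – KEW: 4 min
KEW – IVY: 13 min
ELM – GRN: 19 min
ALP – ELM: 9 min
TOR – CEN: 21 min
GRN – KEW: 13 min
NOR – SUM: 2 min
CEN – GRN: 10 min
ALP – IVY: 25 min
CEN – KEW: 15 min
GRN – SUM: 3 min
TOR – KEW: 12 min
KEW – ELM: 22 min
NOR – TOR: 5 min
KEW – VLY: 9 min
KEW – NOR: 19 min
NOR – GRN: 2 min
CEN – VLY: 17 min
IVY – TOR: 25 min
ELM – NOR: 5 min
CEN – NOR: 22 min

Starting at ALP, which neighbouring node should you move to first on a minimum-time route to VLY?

ELM

Candidate routes:
ALP–ELM–NOR–GRN–KEW–VLY: 9+5+2+13+9 = 38
ALP–ELM–NOR–SUM–KEW–VLY: 9+5+2+4+9 = 29
ALP–ELM–NOR–GRN–SUM–KEW–VLY: 9+5+2+3+4+9 = 32
The minimum is 29 min via ALP–ELM–NOR–SUM–KEW–VLY.
So from ALP the first move is to ELM.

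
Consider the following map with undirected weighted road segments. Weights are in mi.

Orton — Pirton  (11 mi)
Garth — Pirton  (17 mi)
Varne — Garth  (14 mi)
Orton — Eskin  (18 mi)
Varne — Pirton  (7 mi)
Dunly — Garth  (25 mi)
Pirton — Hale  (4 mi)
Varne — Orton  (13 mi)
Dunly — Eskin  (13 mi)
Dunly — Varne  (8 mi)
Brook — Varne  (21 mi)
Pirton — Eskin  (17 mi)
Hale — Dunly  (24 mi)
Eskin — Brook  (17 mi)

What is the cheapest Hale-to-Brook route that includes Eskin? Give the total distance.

38 mi

Shortest Hale→Eskin: Hale–Pirton–Eskin = 21
Shortest Eskin→Brook: Eskin–Brook = 17
Total via Eskin: 21 + 17 = 38 mi.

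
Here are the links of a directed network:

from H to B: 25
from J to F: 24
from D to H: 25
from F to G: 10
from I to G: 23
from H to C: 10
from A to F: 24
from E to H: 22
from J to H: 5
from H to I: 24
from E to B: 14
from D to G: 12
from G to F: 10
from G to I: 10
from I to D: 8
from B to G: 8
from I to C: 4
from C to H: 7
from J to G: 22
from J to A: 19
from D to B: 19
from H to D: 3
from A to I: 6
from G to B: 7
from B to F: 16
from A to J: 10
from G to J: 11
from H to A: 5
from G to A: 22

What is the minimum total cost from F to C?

24

Running Dijkstra from F:
F: 0
G: 10  (via F)
B: 17  (via G)
I: 20  (via G)
J: 21  (via G)
C: 24  (via I)
Shortest route: F–G–I–C = 24.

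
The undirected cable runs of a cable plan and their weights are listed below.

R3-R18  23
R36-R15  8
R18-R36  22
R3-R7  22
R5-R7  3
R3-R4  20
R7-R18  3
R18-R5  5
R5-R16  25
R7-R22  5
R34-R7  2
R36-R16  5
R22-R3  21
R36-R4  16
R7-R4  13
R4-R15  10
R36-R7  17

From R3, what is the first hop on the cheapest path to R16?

Enumerating some paths:
R3–R4–R36–R16: 20+16+5 = 41
R3–R7–R36–R16: 22+17+5 = 44
R3–R4–R15–R36–R16: 20+10+8+5 = 43
The minimum is 41 via R3–R4–R36–R16.
So from R3 the first move is to R4.

R4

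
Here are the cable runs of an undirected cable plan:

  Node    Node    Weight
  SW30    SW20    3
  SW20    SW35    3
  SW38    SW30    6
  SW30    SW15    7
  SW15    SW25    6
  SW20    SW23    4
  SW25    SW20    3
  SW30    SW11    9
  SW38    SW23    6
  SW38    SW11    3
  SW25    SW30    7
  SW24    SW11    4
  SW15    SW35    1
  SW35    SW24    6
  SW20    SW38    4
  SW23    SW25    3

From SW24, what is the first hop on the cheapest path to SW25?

Compare a few routes:
SW24 → SW35 → SW20 → SW25: 6+3+3 = 12
SW24 → SW35 → SW15 → SW25: 6+1+6 = 13
SW24 → SW11 → SW38 → SW20 → SW25: 4+3+4+3 = 14
Cheapest is SW24 → SW35 → SW20 → SW25 at 12.
So from SW24 the first move is to SW35.

SW35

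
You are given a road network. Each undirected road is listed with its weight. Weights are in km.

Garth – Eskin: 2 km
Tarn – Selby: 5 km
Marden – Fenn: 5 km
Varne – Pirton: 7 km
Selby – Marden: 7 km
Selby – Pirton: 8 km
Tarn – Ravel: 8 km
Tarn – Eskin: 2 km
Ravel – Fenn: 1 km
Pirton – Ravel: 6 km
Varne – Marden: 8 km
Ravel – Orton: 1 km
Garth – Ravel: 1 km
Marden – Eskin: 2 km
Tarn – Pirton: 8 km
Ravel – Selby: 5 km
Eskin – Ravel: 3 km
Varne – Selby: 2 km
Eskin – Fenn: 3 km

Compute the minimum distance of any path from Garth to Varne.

8 km

Settle nodes by increasing distance from Garth:
Garth: 0
Ravel: 1  (via Garth)
Orton: 2  (via Ravel)
Fenn: 2  (via Ravel)
Eskin: 2  (via Garth)
Tarn: 4  (via Eskin)
Marden: 4  (via Eskin)
Selby: 6  (via Ravel)
Pirton: 7  (via Ravel)
Varne: 8  (via Selby)
Shortest route: Garth → Ravel → Selby → Varne = 8 km.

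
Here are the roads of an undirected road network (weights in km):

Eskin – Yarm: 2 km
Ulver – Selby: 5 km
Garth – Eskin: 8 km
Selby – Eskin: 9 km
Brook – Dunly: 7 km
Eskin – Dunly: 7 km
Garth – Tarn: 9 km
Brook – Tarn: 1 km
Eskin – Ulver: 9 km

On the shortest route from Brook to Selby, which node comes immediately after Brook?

Candidate routes:
Brook - Tarn - Garth - Eskin - Selby: 1+9+8+9 = 27
Brook - Dunly - Eskin - Ulver - Selby: 7+7+9+5 = 28
Brook - Dunly - Eskin - Selby: 7+7+9 = 23
Cheapest is Brook - Dunly - Eskin - Selby at 23 km.
So from Brook the first move is to Dunly.

Dunly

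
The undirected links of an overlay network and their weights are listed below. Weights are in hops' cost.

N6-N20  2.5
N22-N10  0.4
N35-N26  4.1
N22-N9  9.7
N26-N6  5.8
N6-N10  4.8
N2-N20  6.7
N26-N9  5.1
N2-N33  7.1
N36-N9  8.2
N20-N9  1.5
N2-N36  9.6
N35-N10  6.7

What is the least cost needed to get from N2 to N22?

14.4 hops' cost

Candidate routes:
N2–N20–N9–N22: 6.7+1.5+9.7 = 17.9
N2–N20–N6–N10–N22: 6.7+2.5+4.8+0.4 = 14.4
The minimum is 14.4 hops' cost via N2–N20–N6–N10–N22.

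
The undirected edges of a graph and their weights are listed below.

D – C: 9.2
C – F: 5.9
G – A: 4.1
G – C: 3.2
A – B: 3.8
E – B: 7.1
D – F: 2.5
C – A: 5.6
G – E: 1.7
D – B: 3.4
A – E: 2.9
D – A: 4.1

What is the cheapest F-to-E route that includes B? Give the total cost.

12.6

Shortest F→B: F → D → B = 5.9
Best B to E: B → A → E costing 6.7
Total via B: 5.9 + 6.7 = 12.6.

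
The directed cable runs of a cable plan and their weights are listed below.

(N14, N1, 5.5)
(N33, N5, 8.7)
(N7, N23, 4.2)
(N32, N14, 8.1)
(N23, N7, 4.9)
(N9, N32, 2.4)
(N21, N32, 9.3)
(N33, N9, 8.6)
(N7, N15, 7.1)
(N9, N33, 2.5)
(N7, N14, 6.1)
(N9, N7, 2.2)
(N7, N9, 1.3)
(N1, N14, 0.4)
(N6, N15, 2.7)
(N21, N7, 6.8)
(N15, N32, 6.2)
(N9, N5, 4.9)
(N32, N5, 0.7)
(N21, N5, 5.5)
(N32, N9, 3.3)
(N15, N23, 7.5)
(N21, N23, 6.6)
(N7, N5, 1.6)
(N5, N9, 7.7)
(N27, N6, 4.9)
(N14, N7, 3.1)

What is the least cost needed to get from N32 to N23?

9.7

Settle nodes by increasing distance from N32:
N32: 0
N5: 0.7  (via N32)
N9: 3.3  (via N32)
N7: 5.5  (via N9)
N33: 5.8  (via N9)
N14: 8.1  (via N32)
N23: 9.7  (via N7)
Shortest route: N32 → N9 → N7 → N23 = 9.7.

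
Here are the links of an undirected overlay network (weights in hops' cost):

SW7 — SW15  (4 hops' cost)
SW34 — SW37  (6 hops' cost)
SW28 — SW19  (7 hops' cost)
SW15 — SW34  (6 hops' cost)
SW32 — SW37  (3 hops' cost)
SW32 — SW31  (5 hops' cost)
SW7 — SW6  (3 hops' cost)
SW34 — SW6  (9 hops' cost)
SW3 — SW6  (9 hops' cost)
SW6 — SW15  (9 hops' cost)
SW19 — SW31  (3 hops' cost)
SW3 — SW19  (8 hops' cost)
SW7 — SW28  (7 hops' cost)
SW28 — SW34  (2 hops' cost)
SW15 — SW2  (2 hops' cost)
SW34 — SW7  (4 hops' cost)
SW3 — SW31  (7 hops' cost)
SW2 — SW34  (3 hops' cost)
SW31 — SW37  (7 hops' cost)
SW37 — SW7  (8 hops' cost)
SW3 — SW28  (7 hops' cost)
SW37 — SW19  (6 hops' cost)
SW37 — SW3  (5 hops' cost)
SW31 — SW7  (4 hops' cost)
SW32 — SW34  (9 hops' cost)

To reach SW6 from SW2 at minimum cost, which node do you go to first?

SW15

Candidate routes:
SW2–SW15–SW7–SW6: 2+4+3 = 9
SW2–SW15–SW6: 2+9 = 11
SW2–SW34–SW7–SW6: 3+4+3 = 10
Cheapest is SW2–SW15–SW7–SW6 at 9 hops' cost.
So from SW2 the first move is to SW15.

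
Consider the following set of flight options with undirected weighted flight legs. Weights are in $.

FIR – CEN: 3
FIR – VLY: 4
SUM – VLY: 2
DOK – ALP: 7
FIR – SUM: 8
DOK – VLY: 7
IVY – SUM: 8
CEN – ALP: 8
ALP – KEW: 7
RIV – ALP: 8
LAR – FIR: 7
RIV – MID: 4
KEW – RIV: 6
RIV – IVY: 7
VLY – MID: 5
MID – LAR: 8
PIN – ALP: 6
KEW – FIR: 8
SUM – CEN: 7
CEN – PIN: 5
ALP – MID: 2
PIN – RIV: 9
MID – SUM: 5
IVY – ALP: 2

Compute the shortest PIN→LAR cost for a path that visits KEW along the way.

Best PIN to KEW: PIN → ALP → KEW costing 13
Shortest KEW→LAR: KEW → FIR → LAR = 15
Total via KEW: 13 + 15 = $28.

$28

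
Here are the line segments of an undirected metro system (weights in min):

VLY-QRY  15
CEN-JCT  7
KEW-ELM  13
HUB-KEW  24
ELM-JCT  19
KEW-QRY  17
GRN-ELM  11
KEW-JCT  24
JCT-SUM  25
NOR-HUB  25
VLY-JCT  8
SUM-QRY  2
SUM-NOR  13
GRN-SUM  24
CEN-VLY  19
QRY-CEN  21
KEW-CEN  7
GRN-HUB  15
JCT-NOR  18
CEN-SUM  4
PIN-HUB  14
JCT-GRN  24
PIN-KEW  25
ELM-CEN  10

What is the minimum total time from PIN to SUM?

Settle nodes by increasing distance from PIN:
PIN: 0
HUB: 14  (via PIN)
KEW: 25  (via PIN)
GRN: 29  (via HUB)
CEN: 32  (via KEW)
SUM: 36  (via CEN)
Shortest route: PIN–KEW–CEN–SUM = 36 min.

36 min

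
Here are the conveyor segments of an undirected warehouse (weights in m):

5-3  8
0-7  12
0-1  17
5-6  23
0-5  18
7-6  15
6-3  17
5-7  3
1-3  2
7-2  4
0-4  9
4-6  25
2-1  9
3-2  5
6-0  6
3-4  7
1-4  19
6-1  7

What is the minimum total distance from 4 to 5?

15 m

Enumerating some paths:
4 → 3 → 2 → 7 → 5: 7+5+4+3 = 19
4 → 0 → 7 → 5: 9+12+3 = 24
4 → 3 → 5: 7+8 = 15
The minimum is 15 m via 4 → 3 → 5.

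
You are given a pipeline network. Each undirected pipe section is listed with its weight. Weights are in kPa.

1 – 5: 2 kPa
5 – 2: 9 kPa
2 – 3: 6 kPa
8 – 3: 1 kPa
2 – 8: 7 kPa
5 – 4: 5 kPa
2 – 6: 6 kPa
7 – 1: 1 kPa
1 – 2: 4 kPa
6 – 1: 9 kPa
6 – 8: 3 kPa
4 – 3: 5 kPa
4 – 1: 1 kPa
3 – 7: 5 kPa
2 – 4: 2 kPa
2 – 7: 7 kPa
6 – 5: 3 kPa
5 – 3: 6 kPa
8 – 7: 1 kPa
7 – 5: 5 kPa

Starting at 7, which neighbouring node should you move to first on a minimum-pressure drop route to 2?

Enumerating some paths:
7 - 1 - 2: 1+4 = 5
7 - 1 - 4 - 2: 1+1+2 = 4
7 - 2: 7 = 7
Cheapest is 7 - 1 - 4 - 2 at 4 kPa.
So from 7 the first move is to 1.

1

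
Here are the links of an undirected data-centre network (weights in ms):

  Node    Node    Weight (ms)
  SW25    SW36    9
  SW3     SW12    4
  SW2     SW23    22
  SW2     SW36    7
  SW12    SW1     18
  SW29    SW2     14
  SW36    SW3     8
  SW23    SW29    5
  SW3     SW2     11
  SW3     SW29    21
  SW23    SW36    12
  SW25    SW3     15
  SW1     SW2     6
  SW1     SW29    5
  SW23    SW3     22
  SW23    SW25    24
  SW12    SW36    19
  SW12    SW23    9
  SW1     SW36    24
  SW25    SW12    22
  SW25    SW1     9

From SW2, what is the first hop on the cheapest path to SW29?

Candidate routes:
SW2 - SW23 - SW29: 22+5 = 27
SW2 - SW29: 14 = 14
SW2 - SW1 - SW29: 6+5 = 11
SW2 - SW36 - SW23 - SW29: 7+12+5 = 24
Cheapest is SW2 - SW1 - SW29 at 11 ms.
So from SW2 the first move is to SW1.

SW1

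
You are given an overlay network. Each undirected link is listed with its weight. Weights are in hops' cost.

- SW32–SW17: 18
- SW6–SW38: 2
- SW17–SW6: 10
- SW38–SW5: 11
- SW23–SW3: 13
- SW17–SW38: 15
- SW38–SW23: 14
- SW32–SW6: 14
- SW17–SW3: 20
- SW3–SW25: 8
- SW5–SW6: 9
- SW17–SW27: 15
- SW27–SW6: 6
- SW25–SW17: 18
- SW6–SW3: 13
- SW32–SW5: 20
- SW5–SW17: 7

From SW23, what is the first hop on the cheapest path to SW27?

Compare a few routes:
SW23–SW38–SW5–SW6–SW27: 14+11+9+6 = 40
SW23–SW3–SW6–SW27: 13+13+6 = 32
SW23–SW38–SW6–SW27: 14+2+6 = 22
Cheapest is SW23–SW38–SW6–SW27 at 22 hops' cost.
So from SW23 the first move is to SW38.

SW38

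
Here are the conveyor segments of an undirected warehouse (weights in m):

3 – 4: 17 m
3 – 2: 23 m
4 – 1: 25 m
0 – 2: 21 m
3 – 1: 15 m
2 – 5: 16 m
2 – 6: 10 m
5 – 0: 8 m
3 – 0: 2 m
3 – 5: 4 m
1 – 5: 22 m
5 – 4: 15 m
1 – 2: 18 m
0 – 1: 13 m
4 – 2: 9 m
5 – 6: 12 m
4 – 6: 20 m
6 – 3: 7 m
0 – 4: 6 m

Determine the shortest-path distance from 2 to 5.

Enumerating some paths:
2 → 5: 16 = 16
2 → 6 → 3 → 5: 10+7+4 = 21
2 → 4 → 0 → 3 → 5: 9+6+2+4 = 21
Cheapest is 2 → 5 at 16 m.

16 m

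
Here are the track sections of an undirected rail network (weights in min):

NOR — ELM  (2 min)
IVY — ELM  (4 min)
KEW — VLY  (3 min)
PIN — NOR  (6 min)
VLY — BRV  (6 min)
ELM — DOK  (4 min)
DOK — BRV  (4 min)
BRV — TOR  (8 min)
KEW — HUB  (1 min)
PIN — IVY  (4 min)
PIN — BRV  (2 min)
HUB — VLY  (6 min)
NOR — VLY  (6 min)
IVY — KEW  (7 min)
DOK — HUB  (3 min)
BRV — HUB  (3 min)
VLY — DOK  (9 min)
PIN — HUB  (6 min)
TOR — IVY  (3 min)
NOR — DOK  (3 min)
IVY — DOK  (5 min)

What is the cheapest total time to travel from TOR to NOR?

Running Dijkstra from TOR:
TOR: 0
IVY: 3  (via TOR)
ELM: 7  (via IVY)
PIN: 7  (via IVY)
BRV: 8  (via TOR)
DOK: 8  (via IVY)
NOR: 9  (via ELM)
Shortest route: TOR–IVY–ELM–NOR = 9 min.

9 min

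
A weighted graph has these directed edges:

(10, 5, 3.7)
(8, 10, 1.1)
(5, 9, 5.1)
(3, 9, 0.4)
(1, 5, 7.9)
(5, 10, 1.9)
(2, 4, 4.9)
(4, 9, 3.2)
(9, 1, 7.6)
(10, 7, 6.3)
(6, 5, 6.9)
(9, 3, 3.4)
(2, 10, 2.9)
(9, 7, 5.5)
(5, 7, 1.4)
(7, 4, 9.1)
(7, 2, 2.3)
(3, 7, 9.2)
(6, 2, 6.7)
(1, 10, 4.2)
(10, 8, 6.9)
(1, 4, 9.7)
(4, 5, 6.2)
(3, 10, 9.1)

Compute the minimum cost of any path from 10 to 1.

16.4

Settle nodes by increasing distance from 10:
10: 0
5: 3.7  (via 10)
7: 5.1  (via 5)
8: 6.9  (via 10)
2: 7.4  (via 7)
9: 8.8  (via 5)
3: 12.2  (via 9)
4: 12.3  (via 2)
1: 16.4  (via 9)
Shortest route: 10 → 5 → 9 → 1 = 16.4.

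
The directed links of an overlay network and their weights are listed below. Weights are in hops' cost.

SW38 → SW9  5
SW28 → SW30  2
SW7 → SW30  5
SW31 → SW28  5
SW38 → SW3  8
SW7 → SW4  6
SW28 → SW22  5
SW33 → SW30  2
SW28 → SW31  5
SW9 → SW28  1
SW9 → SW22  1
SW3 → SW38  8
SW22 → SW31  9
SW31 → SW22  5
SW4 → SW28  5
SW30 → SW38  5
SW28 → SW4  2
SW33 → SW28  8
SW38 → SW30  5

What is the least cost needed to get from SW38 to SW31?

11 hops' cost

Settle nodes by increasing distance from SW38:
SW38: 0
SW30: 5  (via SW38)
SW9: 5  (via SW38)
SW22: 6  (via SW9)
SW28: 6  (via SW9)
SW4: 8  (via SW28)
SW3: 8  (via SW38)
SW31: 11  (via SW28)
Shortest route: SW38 → SW9 → SW28 → SW31 = 11 hops' cost.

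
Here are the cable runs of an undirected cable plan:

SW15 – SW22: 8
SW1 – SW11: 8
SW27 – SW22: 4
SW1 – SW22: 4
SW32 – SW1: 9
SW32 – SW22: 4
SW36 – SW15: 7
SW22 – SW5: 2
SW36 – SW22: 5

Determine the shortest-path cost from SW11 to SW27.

16

Shortest distances from SW11:
SW11: 0
SW1: 8  (via SW11)
SW22: 12  (via SW1)
SW5: 14  (via SW22)
SW32: 16  (via SW22)
SW27: 16  (via SW22)
Shortest route: SW11 → SW1 → SW22 → SW27 = 16.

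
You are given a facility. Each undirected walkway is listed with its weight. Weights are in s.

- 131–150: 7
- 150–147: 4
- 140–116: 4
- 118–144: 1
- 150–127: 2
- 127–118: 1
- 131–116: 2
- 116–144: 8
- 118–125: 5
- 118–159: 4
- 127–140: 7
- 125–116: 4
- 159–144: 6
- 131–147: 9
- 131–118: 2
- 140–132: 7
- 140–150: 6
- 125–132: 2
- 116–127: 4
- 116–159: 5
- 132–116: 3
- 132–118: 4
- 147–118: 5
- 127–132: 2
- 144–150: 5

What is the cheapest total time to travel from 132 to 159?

Running Dijkstra from 132:
132: 0
127: 2  (via 132)
125: 2  (via 132)
116: 3  (via 132)
118: 3  (via 127)
150: 4  (via 127)
144: 4  (via 118)
131: 5  (via 116)
159: 7  (via 118)
Shortest route: 132 → 127 → 118 → 159 = 7 s.

7 s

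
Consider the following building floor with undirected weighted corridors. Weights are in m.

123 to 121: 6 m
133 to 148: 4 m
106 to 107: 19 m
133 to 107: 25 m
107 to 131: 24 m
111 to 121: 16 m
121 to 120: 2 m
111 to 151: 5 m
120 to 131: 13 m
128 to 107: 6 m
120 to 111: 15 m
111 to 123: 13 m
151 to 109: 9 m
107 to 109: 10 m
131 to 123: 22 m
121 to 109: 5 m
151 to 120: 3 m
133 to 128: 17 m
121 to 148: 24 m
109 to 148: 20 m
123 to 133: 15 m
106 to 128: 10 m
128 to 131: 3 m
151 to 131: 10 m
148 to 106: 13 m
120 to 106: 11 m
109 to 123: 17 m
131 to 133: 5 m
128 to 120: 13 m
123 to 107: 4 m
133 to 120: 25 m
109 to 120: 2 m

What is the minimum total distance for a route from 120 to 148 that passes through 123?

27 m

Shortest 120→123: 120 → 121 → 123 = 8
Shortest 123→148: 123 → 133 → 148 = 19
Total via 123: 8 + 19 = 27 m.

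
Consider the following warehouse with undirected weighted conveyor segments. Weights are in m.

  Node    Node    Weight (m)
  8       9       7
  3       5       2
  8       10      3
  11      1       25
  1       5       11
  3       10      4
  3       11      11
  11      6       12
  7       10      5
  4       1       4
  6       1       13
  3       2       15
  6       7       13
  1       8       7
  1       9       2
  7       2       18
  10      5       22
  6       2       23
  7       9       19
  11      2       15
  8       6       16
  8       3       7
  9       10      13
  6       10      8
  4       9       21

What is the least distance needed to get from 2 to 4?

32 m

Shortest distances from 2:
2: 0
3: 15  (via 2)
11: 15  (via 2)
5: 17  (via 3)
7: 18  (via 2)
10: 19  (via 3)
8: 22  (via 3)
6: 23  (via 2)
1: 28  (via 5)
9: 29  (via 8)
4: 32  (via 1)
Shortest route: 2–3–5–1–4 = 32 m.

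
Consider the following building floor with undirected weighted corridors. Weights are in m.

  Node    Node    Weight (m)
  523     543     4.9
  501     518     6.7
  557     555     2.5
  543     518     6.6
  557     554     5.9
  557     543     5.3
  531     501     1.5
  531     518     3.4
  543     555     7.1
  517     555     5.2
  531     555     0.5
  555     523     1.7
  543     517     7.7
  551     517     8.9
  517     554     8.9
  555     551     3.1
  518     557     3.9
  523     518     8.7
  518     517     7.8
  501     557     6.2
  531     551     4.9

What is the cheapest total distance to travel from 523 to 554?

10.1 m

Enumerating some paths:
523 - 555 - 517 - 554: 1.7+5.2+8.9 = 15.8
523 - 555 - 531 - 518 - 557 - 554: 1.7+0.5+3.4+3.9+5.9 = 15.4
523 - 555 - 557 - 554: 1.7+2.5+5.9 = 10.1
523 - 555 - 531 - 501 - 557 - 554: 1.7+0.5+1.5+6.2+5.9 = 15.8
Cheapest is 523 - 555 - 557 - 554 at 10.1 m.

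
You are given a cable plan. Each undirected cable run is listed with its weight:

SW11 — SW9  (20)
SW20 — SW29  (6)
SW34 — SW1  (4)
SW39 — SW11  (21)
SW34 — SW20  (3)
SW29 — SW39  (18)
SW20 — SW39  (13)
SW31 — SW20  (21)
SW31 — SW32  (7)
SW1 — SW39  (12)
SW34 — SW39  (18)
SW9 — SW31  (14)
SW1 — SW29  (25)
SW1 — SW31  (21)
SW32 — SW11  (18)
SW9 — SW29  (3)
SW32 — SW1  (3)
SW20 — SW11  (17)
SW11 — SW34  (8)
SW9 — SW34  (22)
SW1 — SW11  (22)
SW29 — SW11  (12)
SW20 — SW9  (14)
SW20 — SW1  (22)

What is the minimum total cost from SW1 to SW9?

16

Compare a few routes:
SW1 → SW34 → SW20 → SW9: 4+3+14 = 21
SW1 → SW34 → SW20 → SW29 → SW9: 4+3+6+3 = 16
Cheapest is SW1 → SW34 → SW20 → SW29 → SW9 at 16.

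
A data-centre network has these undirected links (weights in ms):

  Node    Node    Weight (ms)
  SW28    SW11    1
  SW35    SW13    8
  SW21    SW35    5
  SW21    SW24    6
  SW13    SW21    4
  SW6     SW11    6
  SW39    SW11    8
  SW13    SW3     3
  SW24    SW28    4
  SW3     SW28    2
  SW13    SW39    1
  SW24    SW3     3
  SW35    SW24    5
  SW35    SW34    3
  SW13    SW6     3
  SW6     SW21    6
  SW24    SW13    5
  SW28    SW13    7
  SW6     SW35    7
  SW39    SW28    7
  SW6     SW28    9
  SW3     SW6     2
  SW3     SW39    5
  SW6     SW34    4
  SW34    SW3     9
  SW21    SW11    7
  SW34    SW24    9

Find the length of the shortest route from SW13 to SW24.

Running Dijkstra from SW13:
SW13: 0
SW39: 1  (via SW13)
SW6: 3  (via SW13)
SW3: 3  (via SW13)
SW21: 4  (via SW13)
SW24: 5  (via SW13)
Shortest route: SW13 → SW24 = 5 ms.

5 ms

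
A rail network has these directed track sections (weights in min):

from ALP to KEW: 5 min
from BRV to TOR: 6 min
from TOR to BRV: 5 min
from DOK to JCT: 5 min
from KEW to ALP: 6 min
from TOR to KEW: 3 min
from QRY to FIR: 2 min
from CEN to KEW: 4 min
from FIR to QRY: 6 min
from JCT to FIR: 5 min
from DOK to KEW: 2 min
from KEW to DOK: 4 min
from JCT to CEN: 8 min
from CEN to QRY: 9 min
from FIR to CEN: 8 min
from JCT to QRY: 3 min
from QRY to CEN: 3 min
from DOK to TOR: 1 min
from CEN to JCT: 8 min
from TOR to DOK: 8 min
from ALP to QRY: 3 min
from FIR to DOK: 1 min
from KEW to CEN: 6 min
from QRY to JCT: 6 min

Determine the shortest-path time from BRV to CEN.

15 min

Candidate routes:
BRV → TOR → KEW → CEN: 6+3+6 = 15
BRV → TOR → KEW → ALP → QRY → CEN: 6+3+6+3+3 = 21
Cheapest is BRV → TOR → KEW → CEN at 15 min.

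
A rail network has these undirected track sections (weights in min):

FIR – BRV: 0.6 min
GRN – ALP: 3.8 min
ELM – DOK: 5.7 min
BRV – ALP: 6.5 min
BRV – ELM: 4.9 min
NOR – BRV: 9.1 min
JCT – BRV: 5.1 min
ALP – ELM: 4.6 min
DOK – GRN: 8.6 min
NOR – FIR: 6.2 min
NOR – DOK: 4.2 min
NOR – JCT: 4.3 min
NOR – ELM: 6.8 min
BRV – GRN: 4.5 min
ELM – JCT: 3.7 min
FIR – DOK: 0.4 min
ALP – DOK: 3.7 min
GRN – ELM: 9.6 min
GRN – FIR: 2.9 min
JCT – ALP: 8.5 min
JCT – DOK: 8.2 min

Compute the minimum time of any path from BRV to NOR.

Enumerating some paths:
BRV - FIR - DOK - NOR: 0.6+0.4+4.2 = 5.2
BRV - FIR - NOR: 0.6+6.2 = 6.8
Cheapest is BRV - FIR - DOK - NOR at 5.2 min.

5.2 min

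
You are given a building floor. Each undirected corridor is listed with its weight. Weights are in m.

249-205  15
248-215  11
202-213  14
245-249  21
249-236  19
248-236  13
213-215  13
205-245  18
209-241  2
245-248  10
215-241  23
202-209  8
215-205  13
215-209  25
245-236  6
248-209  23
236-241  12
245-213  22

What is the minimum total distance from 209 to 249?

33 m

Settle nodes by increasing distance from 209:
209: 0
241: 2  (via 209)
202: 8  (via 209)
236: 14  (via 241)
245: 20  (via 236)
213: 22  (via 202)
248: 23  (via 209)
215: 25  (via 209)
249: 33  (via 236)
Shortest route: 209 → 241 → 236 → 249 = 33 m.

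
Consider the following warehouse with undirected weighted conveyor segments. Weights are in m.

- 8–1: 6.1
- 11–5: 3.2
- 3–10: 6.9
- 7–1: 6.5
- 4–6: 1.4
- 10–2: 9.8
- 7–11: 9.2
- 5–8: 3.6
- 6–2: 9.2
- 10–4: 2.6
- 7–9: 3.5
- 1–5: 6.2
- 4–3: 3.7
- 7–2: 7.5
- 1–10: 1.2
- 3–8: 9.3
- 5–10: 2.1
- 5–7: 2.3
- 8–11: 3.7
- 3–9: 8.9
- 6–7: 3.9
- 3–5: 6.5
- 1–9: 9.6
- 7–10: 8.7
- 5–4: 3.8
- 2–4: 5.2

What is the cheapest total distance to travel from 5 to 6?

Compare a few routes:
5–10–4–6: 2.1+2.6+1.4 = 6.1
5–4–6: 3.8+1.4 = 5.2
The minimum is 5.2 m via 5–4–6.

5.2 m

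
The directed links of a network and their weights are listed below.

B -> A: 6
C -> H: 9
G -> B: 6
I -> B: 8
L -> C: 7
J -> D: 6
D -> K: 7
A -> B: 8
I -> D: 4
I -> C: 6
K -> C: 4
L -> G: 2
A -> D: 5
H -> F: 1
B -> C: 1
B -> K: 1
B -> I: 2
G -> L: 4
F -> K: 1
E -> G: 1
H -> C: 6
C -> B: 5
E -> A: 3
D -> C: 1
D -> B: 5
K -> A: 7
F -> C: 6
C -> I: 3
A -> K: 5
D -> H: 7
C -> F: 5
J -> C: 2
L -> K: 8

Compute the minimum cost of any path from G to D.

12

Compare a few routes:
G–B–I–D: 6+2+4 = 12
G–B–C–I–D: 6+1+3+4 = 14
Cheapest is G–B–I–D at 12.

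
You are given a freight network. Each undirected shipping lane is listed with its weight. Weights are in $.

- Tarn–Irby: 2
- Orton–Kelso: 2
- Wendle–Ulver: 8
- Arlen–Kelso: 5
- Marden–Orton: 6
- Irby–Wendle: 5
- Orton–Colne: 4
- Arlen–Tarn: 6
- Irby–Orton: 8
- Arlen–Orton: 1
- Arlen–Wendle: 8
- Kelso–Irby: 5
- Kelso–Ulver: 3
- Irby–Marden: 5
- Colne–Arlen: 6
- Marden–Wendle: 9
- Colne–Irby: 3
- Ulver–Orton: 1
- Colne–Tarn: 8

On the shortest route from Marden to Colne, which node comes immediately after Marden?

Compare a few routes:
Marden - Orton - Colne: 6+4 = 10
Marden - Irby - Colne: 5+3 = 8
The minimum is $8 via Marden - Irby - Colne.
So from Marden the first move is to Irby.

Irby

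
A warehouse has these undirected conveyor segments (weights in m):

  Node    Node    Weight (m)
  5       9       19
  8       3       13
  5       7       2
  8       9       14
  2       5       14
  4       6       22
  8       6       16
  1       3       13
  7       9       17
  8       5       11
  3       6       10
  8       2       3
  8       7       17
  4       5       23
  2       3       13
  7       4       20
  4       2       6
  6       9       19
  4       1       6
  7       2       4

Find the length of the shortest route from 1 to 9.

29 m

Candidate routes:
1 - 4 - 2 - 7 - 5 - 9: 6+6+4+2+19 = 37
1 - 4 - 2 - 8 - 9: 6+6+3+14 = 29
1 - 4 - 2 - 7 - 9: 6+6+4+17 = 33
The minimum is 29 m via 1 - 4 - 2 - 8 - 9.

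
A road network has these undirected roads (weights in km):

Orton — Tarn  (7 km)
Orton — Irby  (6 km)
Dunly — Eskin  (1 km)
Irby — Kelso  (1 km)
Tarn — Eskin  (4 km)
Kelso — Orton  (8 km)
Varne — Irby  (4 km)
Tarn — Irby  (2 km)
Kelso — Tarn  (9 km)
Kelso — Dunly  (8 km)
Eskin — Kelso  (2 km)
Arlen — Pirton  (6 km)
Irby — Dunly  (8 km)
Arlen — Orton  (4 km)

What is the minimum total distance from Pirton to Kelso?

Running Dijkstra from Pirton:
Pirton: 0
Arlen: 6  (via Pirton)
Orton: 10  (via Arlen)
Irby: 16  (via Orton)
Tarn: 17  (via Orton)
Kelso: 17  (via Irby)
Shortest route: Pirton → Arlen → Orton → Irby → Kelso = 17 km.

17 km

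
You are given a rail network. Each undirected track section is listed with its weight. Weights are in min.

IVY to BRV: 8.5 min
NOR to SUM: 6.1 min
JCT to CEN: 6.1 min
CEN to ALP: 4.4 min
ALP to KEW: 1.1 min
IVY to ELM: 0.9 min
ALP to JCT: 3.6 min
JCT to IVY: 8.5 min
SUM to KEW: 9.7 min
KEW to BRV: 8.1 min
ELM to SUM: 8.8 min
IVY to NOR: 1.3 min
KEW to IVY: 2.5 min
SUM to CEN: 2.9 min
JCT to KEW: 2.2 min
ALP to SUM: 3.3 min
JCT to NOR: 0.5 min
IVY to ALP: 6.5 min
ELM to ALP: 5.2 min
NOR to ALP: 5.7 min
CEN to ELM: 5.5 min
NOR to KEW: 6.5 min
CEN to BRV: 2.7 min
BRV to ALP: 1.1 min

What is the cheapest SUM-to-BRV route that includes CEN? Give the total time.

Shortest SUM→CEN: SUM–CEN = 2.9
Shortest CEN→BRV: CEN–BRV = 2.7
Total via CEN: 2.9 + 2.7 = 5.6 min.

5.6 min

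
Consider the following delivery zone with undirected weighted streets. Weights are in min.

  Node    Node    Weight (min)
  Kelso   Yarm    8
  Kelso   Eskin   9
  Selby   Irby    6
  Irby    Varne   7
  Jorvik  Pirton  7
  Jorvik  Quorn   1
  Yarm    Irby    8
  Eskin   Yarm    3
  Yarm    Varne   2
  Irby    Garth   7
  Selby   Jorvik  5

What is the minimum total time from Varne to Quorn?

Candidate routes:
Varne → Yarm → Irby → Selby → Jorvik → Quorn: 2+8+6+5+1 = 22
Varne → Irby → Selby → Jorvik → Quorn: 7+6+5+1 = 19
Cheapest is Varne → Irby → Selby → Jorvik → Quorn at 19 min.

19 min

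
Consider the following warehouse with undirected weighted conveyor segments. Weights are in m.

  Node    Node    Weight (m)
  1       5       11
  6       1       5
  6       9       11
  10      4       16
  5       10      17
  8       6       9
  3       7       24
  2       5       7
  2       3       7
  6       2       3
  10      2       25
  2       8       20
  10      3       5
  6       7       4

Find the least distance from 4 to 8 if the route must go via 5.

Shortest 4→5: 4 → 10 → 5 = 33
Best 5 to 8: 5 → 2 → 6 → 8 costing 19
Total via 5: 33 + 19 = 52 m.

52 m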